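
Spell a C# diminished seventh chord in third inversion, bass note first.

The chord tones are C#–E–G–Bb. With the seventh (Bb) lowest for third inversion: Bb, C#, E, G.

Bb, C#, E, G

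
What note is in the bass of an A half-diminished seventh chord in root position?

A

In root position the root is lowest. For A half-diminished seventh (A–C–Eb–G) that is A.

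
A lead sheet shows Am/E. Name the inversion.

Am/E means A minor with E in the bass. E is the fifth of A minor (A–C–E), so this is second inversion.

second inversion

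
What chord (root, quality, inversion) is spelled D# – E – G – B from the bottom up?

The pitch classes D#, E, G, B arrange in thirds as E–G–B–D#: an E minor-major seventh chord.
D# is the seventh of E minor-major seventh; seventh in the bass means third inversion (figured bass 4/2).

E minor-major seventh, third inversion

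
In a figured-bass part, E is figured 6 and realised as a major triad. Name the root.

The figures 6 mean the third of the chord is in the bass. If E is the third of a major triad, the root is C (chord tones C–E–G).

C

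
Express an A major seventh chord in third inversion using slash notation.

Third inversion of A major seventh has the seventh (G#) in the bass. As a slash chord: Amaj7/G#.

Amaj7/G#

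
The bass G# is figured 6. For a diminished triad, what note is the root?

The figures 6 mean the third of the chord is in the bass. If G# is the third of a diminished triad, the root is E# (chord tones E#–G#–B).

E#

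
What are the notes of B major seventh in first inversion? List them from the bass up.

The chord tones are B–D#–F#–A#. With the third (D#) lowest for first inversion: D#, F#, A#, B.

D#, F#, A#, B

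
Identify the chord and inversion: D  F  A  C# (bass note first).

D minor-major seventh, root position

Reducing to letter names: D, F, A, C#. These stack in thirds as D–F–A–C# — a D minor-major seventh chord.
D is the root of D minor-major seventh; root in the bass means root position (figured bass 7).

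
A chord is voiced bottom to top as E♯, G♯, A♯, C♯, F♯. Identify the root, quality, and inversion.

The distinct note names are E#, G#, A#, C#, F#. Stacked in thirds they read F#–A#–C#–E#–G#, which is a major ninth chord on F#.
With the seventh (E#) in the bass, the chord is in third inversion.

F# major ninth, third inversion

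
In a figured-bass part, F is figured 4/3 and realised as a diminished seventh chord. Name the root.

B

The figures 4/3 mean the fifth of the chord is in the bass. If F is the fifth of a diminished seventh chord, the root is B (chord tones B–D–F–Ab).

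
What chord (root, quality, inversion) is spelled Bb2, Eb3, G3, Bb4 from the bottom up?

The distinct note names are Bb, Eb, G. Stacked in thirds they read Eb–G–Bb, which is a major triad on Eb.
The lowest note is Bb, the fifth of the chord, so this is second inversion (figured bass 6/4).

Eb major, second inversion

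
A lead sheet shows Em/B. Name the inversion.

second inversion

Em/B means E minor with B in the bass. B is the fifth of E minor (E–G–B), so this is second inversion.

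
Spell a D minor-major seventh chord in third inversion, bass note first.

D minor-major seventh is D–F–A–C#. Third inversion puts the seventh (C#) in the bass, with the remaining tones above: C#, D, F, A.

C#, D, F, A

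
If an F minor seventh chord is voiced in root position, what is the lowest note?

F

In root position the root is lowest. For F minor seventh (F–Ab–C–Eb) that is F.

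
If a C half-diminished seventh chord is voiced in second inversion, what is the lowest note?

C half-diminished seventh is C–Eb–Gb–Bb. Second inversion places the fifth in the bass: Gb.

Gb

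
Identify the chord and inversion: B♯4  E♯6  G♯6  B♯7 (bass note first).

E# minor, second inversion

Reducing to letter names: B#, E#, G#. These stack in thirds as E#–G#–B# — an E# minor triad.
The lowest note is B#, the fifth of the chord, so this is second inversion (figured bass 6/4).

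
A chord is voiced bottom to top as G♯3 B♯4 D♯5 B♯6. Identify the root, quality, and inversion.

G# major, root position

The pitch classes G#, B#, D# arrange in thirds as G#–B#–D#: a G# major triad.
The lowest note is G#, the root of the chord, so this is root position (figured bass 5/3).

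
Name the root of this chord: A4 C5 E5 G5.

A

The distinct letter names are A, C, E, G. Arranged as a stack of thirds they read A–C–E–G, so A is the root (an A minor seventh chord).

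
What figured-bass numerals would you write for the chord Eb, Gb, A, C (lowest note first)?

The notes Eb, Gb, A, C stack in thirds as A–C–Eb–Gb — an A diminished seventh chord. The bass Eb is the fifth, so this is second inversion: figured 4/3.

4/3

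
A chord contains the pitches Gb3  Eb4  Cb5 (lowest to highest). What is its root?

Gb, Eb, Cb are the tones of a Cb major triad (Cb–Eb–Gb), making Cb the root.

Cb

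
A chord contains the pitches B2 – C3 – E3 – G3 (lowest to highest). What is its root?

Reordering B, C, E, G into stacked thirds gives C–E–G–B; the bottom of that stack, C, is the root.

C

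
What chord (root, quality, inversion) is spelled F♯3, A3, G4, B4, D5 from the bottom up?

G major ninth, third inversion

Reducing to letter names: F#, A, G, B, D. These stack in thirds as G–B–D–F#–A — a G major ninth chord.
The lowest note is F#, the seventh of the chord, so this is third inversion.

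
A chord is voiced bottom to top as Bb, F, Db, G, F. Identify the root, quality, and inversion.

G half-diminished seventh, first inversion

The distinct note names are Bb, F, Db, G. Stacked in thirds they read G–Bb–Db–F, which is a half-diminished seventh chord on G.
With the third (Bb) in the bass, the chord is in first inversion (figured bass 6/5).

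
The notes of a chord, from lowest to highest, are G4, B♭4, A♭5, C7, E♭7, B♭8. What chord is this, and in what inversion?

Ab major ninth, third inversion

Reducing to letter names: G, Bb, Ab, C, Eb. These stack in thirds as Ab–C–Eb–G–Bb — an Ab major ninth chord.
G is the seventh of Ab major ninth; seventh in the bass means third inversion.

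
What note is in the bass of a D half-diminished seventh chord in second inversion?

D half-diminished seventh is D–F–Ab–C. Second inversion places the fifth in the bass: Ab.

Ab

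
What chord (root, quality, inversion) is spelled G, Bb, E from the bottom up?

E diminished, first inversion

The pitch classes G, Bb, E arrange in thirds as E–G–Bb: an E diminished triad.
The lowest note is G, the third of the chord, so this is first inversion (figured bass 6).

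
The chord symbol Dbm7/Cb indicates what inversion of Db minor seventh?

Dbm7/Cb means Db minor seventh with Cb in the bass. Cb is the seventh of Db minor seventh (Db–Fb–Ab–Cb), so this is third inversion.

third inversion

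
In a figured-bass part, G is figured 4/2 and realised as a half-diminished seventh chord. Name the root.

A

The figures 4/2 mean the seventh of the chord is in the bass. If G is the seventh of a half-diminished seventh chord, the root is A (chord tones A–C–Eb–G).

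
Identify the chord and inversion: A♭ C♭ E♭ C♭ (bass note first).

Ab minor, root position

The distinct note names are Ab, Cb, Eb. Stacked in thirds they read Ab–Cb–Eb, which is a minor triad on Ab.
The lowest note is Ab, the root of the chord, so this is root position (figured bass 5/3).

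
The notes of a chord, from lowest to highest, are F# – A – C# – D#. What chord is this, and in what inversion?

Reducing to letter names: F#, A, C#, D#. These stack in thirds as D#–F#–A–C# — a D# half-diminished seventh chord.
F# is the third of D# half-diminished seventh; third in the bass means first inversion (figured bass 6/5).

D# half-diminished seventh, first inversion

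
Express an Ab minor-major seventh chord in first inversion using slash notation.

Abm(maj7)/Cb

First inversion of Ab minor-major seventh has the third (Cb) in the bass. As a slash chord: Abm(maj7)/Cb.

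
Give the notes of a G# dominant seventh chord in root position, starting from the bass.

G# dominant seventh is G#–B#–D#–F#. Root position puts the root (G#) in the bass, with the remaining tones above: G#, B#, D#, F#.

G#, B#, D#, F#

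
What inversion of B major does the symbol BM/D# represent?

first inversion

BM/D# means B major with D# in the bass. D# is the third of B major (B–D#–F#), so this is first inversion.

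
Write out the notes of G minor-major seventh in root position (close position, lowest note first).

G, Bb, D, F#

G minor-major seventh is G–Bb–D–F#. Root position puts the root (G) in the bass, with the remaining tones above: G, Bb, D, F#.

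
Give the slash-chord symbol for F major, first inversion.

First inversion of F major has the third (A) in the bass. As a slash chord: F/A.

F/A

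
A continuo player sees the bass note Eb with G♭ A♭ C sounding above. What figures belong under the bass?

4/3

The notes Eb, Gb, Ab, C stack in thirds as Ab–C–Eb–Gb — an Ab dominant seventh chord. The bass Eb is the fifth, so this is second inversion: figured 4/3.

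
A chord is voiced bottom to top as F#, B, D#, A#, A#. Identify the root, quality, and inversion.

The pitch classes F#, B, D#, A# arrange in thirds as B–D#–F#–A#: a B major seventh chord.
With the fifth (F#) in the bass, the chord is in second inversion (figured bass 4/3).

B major seventh, second inversion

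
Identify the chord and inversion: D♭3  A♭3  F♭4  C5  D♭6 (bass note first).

Db minor-major seventh, root position

The pitch classes Db, Ab, Fb, C arrange in thirds as Db–Fb–Ab–C: a Db minor-major seventh chord.
Db is the root of Db minor-major seventh; root in the bass means root position (figured bass 7).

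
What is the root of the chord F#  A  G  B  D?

F#, A, G, B, D are the tones of a G major ninth chord (G–B–D–F#–A), making G the root.

G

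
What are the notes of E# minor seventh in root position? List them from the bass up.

The chord tones are E#–G#–B#–D#. With the root (E#) lowest for root position: E#, G#, B#, D#.

E#, G#, B#, D#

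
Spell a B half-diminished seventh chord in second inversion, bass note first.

Spelling B half-diminished seventh: B–D–F–A. In second inversion the fifth is bass, giving F, A, B, D from the bottom.

F, A, B, D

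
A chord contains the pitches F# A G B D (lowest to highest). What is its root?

G

Reordering F#, A, G, B, D into stacked thirds gives G–B–D–F#–A; the bottom of that stack, G, is the root.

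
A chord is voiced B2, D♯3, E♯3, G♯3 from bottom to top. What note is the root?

Reordering B, D#, E#, G# into stacked thirds gives E#–G#–B–D#; the bottom of that stack, E#, is the root.

E#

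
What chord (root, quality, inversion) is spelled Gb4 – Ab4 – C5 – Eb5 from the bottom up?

The distinct note names are Gb, Ab, C, Eb. Stacked in thirds they read Ab–C–Eb–Gb, which is a dominant seventh chord on Ab.
Gb is the seventh of Ab dominant seventh; seventh in the bass means third inversion (figured bass 4/2).

Ab dominant seventh, third inversion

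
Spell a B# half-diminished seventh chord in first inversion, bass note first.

D#, F#, A#, B#

The chord tones are B#–D#–F#–A#. With the third (D#) lowest for first inversion: D#, F#, A#, B#.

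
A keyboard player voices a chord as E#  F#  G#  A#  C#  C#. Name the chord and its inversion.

The pitch classes E#, F#, G#, A#, C# arrange in thirds as F#–A#–C#–E#–G#: an F# major ninth chord.
E# is the seventh of F# major ninth; seventh in the bass means third inversion.

F# major ninth, third inversion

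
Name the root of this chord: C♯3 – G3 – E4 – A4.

A

C#, G, E, A are the tones of an A dominant seventh chord (A–C#–E–G), making A the root.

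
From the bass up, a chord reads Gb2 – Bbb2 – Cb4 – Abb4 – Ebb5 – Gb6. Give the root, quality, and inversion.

Reducing to letter names: Gb, Bbb, Cb, Abb, Ebb. These stack in thirds as Abb–Cb–Ebb–Gb–Bbb — an Abb major ninth chord.
Gb is the seventh of Abb major ninth; seventh in the bass means third inversion.

Abb major ninth, third inversion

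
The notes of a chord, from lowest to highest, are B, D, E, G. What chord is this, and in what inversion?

E minor seventh, second inversion

The distinct note names are B, D, E, G. Stacked in thirds they read E–G–B–D, which is a minor seventh chord on E.
B is the fifth of E minor seventh; fifth in the bass means second inversion (figured bass 4/3).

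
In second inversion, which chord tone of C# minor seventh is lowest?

G#

In second inversion the fifth is lowest. For C# minor seventh (C#–E–G#–B) that is G#.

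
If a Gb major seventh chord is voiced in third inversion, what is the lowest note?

The seventh of Gb major seventh (Gb–Bb–Db–F) is F; that is the bass in third inversion.

F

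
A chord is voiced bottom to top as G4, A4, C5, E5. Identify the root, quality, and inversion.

A minor seventh, third inversion

The pitch classes G, A, C, E arrange in thirds as A–C–E–G: an A minor seventh chord.
G is the seventh of A minor seventh; seventh in the bass means third inversion (figured bass 4/2).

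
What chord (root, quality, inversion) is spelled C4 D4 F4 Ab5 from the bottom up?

D half-diminished seventh, third inversion

The distinct note names are C, D, F, Ab. Stacked in thirds they read D–F–Ab–C, which is a half-diminished seventh chord on D.
C is the seventh of D half-diminished seventh; seventh in the bass means third inversion (figured bass 4/2).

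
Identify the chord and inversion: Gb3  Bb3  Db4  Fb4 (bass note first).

Gb dominant seventh, root position

Reducing to letter names: Gb, Bb, Db, Fb. These stack in thirds as Gb–Bb–Db–Fb — a Gb dominant seventh chord.
The lowest note is Gb, the root of the chord, so this is root position (figured bass 7).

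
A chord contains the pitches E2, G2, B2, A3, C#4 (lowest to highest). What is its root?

A

E, G, B, A, C# are the tones of an A dominant ninth chord (A–C#–E–G–B), making A the root.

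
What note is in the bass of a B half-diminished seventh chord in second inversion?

B half-diminished seventh is B–D–F–A. Second inversion places the fifth in the bass: F.

F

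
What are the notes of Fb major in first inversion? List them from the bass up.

Ab, Cb, Fb

The chord tones are Fb–Ab–Cb. With the third (Ab) lowest for first inversion: Ab, Cb, Fb.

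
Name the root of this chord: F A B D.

B

The distinct letter names are F, A, B, D. Arranged as a stack of thirds they read B–D–F–A, so B is the root (a B half-diminished seventh chord).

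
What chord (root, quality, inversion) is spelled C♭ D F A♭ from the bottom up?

The pitch classes Cb, D, F, Ab arrange in thirds as D–F–Ab–Cb: a D diminished seventh chord.
Cb is the seventh of D diminished seventh; seventh in the bass means third inversion (figured bass 4/2).

D diminished seventh, third inversion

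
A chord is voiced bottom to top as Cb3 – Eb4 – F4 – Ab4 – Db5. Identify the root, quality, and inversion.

The distinct note names are Cb, Eb, F, Ab, Db. Stacked in thirds they read Db–F–Ab–Cb–Eb, which is a dominant ninth chord on Db.
Cb is the seventh of Db dominant ninth; seventh in the bass means third inversion.

Db dominant ninth, third inversion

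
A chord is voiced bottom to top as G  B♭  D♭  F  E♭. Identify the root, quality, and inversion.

Reducing to letter names: G, Bb, Db, F, Eb. These stack in thirds as Eb–G–Bb–Db–F — an Eb dominant ninth chord.
With the third (G) in the bass, the chord is in first inversion.

Eb dominant ninth, first inversion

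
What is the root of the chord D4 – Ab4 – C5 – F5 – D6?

D

D, Ab, C, F are the tones of a D half-diminished seventh chord (D–F–Ab–C), making D the root.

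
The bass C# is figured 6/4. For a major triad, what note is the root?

The figures 6/4 mean the fifth of the chord is in the bass. If C# is the fifth of a major triad, the root is F# (chord tones F#–A#–C#).

F#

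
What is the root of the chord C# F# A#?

F#

C#, F#, A# are the tones of an F# major triad (F#–A#–C#), making F# the root.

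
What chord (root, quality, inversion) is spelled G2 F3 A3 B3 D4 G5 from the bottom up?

G dominant ninth, root position

Reducing to letter names: G, F, A, B, D. These stack in thirds as G–B–D–F–A — a G dominant ninth chord.
With the root (G) in the bass, the chord is in root position.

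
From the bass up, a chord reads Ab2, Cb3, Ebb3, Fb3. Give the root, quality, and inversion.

Fb dominant seventh, first inversion

The pitch classes Ab, Cb, Ebb, Fb arrange in thirds as Fb–Ab–Cb–Ebb: an Fb dominant seventh chord.
The lowest note is Ab, the third of the chord, so this is first inversion (figured bass 6/5).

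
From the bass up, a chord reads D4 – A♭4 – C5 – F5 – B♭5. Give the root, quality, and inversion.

Bb dominant ninth, first inversion

The distinct note names are D, Ab, C, F, Bb. Stacked in thirds they read Bb–D–F–Ab–C, which is a dominant ninth chord on Bb.
With the third (D) in the bass, the chord is in first inversion.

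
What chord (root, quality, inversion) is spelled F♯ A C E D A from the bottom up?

D dominant ninth, first inversion

The distinct note names are F#, A, C, E, D. Stacked in thirds they read D–F#–A–C–E, which is a dominant ninth chord on D.
The lowest note is F#, the third of the chord, so this is first inversion.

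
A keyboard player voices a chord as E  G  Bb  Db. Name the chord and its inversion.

Reducing to letter names: E, G, Bb, Db. These stack in thirds as E–G–Bb–Db — an E diminished seventh chord.
The lowest note is E, the root of the chord, so this is root position (figured bass 7).

E diminished seventh, root position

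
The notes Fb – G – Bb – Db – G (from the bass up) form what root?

The distinct letter names are Fb, G, Bb, Db. Arranged as a stack of thirds they read G–Bb–Db–Fb, so G is the root (a G diminished seventh chord).

G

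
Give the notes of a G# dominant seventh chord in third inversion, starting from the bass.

F#, G#, B#, D#

Spelling G# dominant seventh: G#–B#–D#–F#. In third inversion the seventh is bass, giving F#, G#, B#, D# from the bottom.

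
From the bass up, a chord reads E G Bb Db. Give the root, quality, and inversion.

The pitch classes E, G, Bb, Db arrange in thirds as E–G–Bb–Db: an E diminished seventh chord.
E is the root of E diminished seventh; root in the bass means root position (figured bass 7).

E diminished seventh, root position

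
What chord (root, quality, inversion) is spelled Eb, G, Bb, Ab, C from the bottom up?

The distinct note names are Eb, G, Bb, Ab, C. Stacked in thirds they read Ab–C–Eb–G–Bb, which is a major ninth chord on Ab.
The lowest note is Eb, the fifth of the chord, so this is second inversion.

Ab major ninth, second inversion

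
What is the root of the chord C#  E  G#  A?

The distinct letter names are C#, E, G#, A. Arranged as a stack of thirds they read A–C#–E–G#, so A is the root (an A major seventh chord).

A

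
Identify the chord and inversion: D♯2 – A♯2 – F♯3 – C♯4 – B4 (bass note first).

The pitch classes D#, A#, F#, C#, B arrange in thirds as B–D#–F#–A#–C#: a B major ninth chord.
With the third (D#) in the bass, the chord is in first inversion.

B major ninth, first inversion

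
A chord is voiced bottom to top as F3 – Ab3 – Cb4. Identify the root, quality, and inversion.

Reducing to letter names: F, Ab, Cb. These stack in thirds as F–Ab–Cb — an F diminished triad.
With the root (F) in the bass, the chord is in root position (figured bass 5/3).

F diminished, root position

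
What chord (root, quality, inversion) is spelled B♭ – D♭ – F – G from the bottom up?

The pitch classes Bb, Db, F, G arrange in thirds as G–Bb–Db–F: a G half-diminished seventh chord.
The lowest note is Bb, the third of the chord, so this is first inversion (figured bass 6/5).

G half-diminished seventh, first inversion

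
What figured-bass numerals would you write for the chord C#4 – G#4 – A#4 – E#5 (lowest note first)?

The notes C#, G#, A#, E# stack in thirds as A#–C#–E#–G# — an A# minor seventh chord. The bass C# is the third, so this is first inversion: figured 6/5.

6/5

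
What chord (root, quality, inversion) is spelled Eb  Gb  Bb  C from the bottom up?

The pitch classes Eb, Gb, Bb, C arrange in thirds as C–Eb–Gb–Bb: a C half-diminished seventh chord.
The lowest note is Eb, the third of the chord, so this is first inversion (figured bass 6/5).

C half-diminished seventh, first inversion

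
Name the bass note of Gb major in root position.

Gb

Gb major is Gb–Bb–Db. Root position places the root in the bass: Gb.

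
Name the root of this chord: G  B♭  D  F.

G

Reordering G, Bb, D, F into stacked thirds gives G–Bb–D–F; the bottom of that stack, G, is the root.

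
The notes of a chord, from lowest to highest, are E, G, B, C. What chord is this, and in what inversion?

C major seventh, first inversion

The distinct note names are E, G, B, C. Stacked in thirds they read C–E–G–B, which is a major seventh chord on C.
The lowest note is E, the third of the chord, so this is first inversion (figured bass 6/5).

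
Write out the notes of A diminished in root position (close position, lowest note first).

A, C, Eb

The chord tones are A–C–Eb. With the root (A) lowest for root position: A, C, Eb.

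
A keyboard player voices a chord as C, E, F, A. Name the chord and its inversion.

F major seventh, second inversion

Reducing to letter names: C, E, F, A. These stack in thirds as F–A–C–E — an F major seventh chord.
The lowest note is C, the fifth of the chord, so this is second inversion (figured bass 4/3).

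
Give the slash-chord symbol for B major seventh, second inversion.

Second inversion of B major seventh has the fifth (F#) in the bass. As a slash chord: Bmaj7/F#.

Bmaj7/F#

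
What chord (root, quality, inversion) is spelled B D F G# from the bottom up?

Reducing to letter names: B, D, F, G#. These stack in thirds as G#–B–D–F — a G# diminished seventh chord.
With the third (B) in the bass, the chord is in first inversion (figured bass 6/5).

G# diminished seventh, first inversion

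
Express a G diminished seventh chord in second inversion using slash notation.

Second inversion of G diminished seventh has the fifth (Db) in the bass. As a slash chord: Gdim7/Db.

Gdim7/Db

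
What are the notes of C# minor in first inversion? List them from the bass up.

The chord tones are C#–E–G#. With the third (E) lowest for first inversion: E, G#, C#.

E, G#, C#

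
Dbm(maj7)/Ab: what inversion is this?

Dbm(maj7)/Ab means Db minor-major seventh with Ab in the bass. Ab is the fifth of Db minor-major seventh (Db–Fb–Ab–C), so this is second inversion.

second inversion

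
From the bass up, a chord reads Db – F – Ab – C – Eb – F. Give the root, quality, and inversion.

The pitch classes Db, F, Ab, C, Eb arrange in thirds as Db–F–Ab–C–Eb: a Db major ninth chord.
The lowest note is Db, the root of the chord, so this is root position.

Db major ninth, root position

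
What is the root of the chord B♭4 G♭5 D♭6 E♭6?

Eb

The distinct letter names are Bb, Gb, Db, Eb. Arranged as a stack of thirds they read Eb–Gb–Bb–Db, so Eb is the root (an Eb minor seventh chord).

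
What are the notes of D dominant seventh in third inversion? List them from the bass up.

C, D, F#, A

Spelling D dominant seventh: D–F#–A–C. In third inversion the seventh is bass, giving C, D, F#, A from the bottom.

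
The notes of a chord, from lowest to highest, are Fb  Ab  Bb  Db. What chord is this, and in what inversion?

Bb half-diminished seventh, second inversion

Reducing to letter names: Fb, Ab, Bb, Db. These stack in thirds as Bb–Db–Fb–Ab — a Bb half-diminished seventh chord.
The lowest note is Fb, the fifth of the chord, so this is second inversion (figured bass 4/3).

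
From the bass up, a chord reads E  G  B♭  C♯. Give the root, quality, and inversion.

C# diminished seventh, first inversion

The distinct note names are E, G, Bb, C#. Stacked in thirds they read C#–E–G–Bb, which is a diminished seventh chord on C#.
E is the third of C# diminished seventh; third in the bass means first inversion (figured bass 6/5).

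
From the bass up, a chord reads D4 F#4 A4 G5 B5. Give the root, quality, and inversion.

The pitch classes D, F#, A, G, B arrange in thirds as G–B–D–F#–A: a G major ninth chord.
D is the fifth of G major ninth; fifth in the bass means second inversion.

G major ninth, second inversion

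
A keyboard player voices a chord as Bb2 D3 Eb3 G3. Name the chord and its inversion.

Reducing to letter names: Bb, D, Eb, G. These stack in thirds as Eb–G–Bb–D — an Eb major seventh chord.
Bb is the fifth of Eb major seventh; fifth in the bass means second inversion (figured bass 4/3).

Eb major seventh, second inversion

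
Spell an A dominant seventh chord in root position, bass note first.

A, C#, E, G

The chord tones are A–C#–E–G. With the root (A) lowest for root position: A, C#, E, G.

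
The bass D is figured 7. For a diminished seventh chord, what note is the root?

The figures 7 mean the root of the chord is in the bass. If D is the root of a diminished seventh chord, the root is D (chord tones D–F–Ab–Cb).

D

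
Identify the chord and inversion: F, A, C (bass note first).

Reducing to letter names: F, A, C. These stack in thirds as F–A–C — an F major triad.
With the root (F) in the bass, the chord is in root position (figured bass 5/3).

F major, root position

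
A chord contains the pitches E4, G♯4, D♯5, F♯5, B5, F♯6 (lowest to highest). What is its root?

E

E, G#, D#, F#, B are the tones of an E major ninth chord (E–G#–B–D#–F#), making E the root.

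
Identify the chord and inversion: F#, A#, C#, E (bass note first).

Reducing to letter names: F#, A#, C#, E. These stack in thirds as F#–A#–C#–E — an F# dominant seventh chord.
F# is the root of F# dominant seventh; root in the bass means root position (figured bass 7).

F# dominant seventh, root position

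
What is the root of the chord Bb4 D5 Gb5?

Gb

The distinct letter names are Bb, D, Gb. Arranged as a stack of thirds they read Gb–Bb–D, so Gb is the root (a Gb augmented triad).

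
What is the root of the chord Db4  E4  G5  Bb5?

E

Db, E, G, Bb are the tones of an E diminished seventh chord (E–G–Bb–Db), making E the root.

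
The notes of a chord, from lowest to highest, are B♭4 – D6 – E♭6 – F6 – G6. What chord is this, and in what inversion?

Eb major ninth, second inversion

Reducing to letter names: Bb, D, Eb, F, G. These stack in thirds as Eb–G–Bb–D–F — an Eb major ninth chord.
Bb is the fifth of Eb major ninth; fifth in the bass means second inversion.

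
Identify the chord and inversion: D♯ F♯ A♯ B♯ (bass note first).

B# half-diminished seventh, first inversion

The pitch classes D#, F#, A#, B# arrange in thirds as B#–D#–F#–A#: a B# half-diminished seventh chord.
With the third (D#) in the bass, the chord is in first inversion (figured bass 6/5).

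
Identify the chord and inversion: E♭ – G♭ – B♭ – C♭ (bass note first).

Cb major seventh, first inversion

Reducing to letter names: Eb, Gb, Bb, Cb. These stack in thirds as Cb–Eb–Gb–Bb — a Cb major seventh chord.
With the third (Eb) in the bass, the chord is in first inversion (figured bass 6/5).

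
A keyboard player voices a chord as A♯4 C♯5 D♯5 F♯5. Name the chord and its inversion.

The distinct note names are A#, C#, D#, F#. Stacked in thirds they read D#–F#–A#–C#, which is a minor seventh chord on D#.
A# is the fifth of D# minor seventh; fifth in the bass means second inversion (figured bass 4/3).

D# minor seventh, second inversion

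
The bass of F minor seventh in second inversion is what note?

C

The fifth of F minor seventh (F–Ab–C–Eb) is C; that is the bass in second inversion.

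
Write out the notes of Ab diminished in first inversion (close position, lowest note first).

Spelling Ab diminished: Ab–Cb–Ebb. In first inversion the third is bass, giving Cb, Ebb, Ab from the bottom.

Cb, Ebb, Ab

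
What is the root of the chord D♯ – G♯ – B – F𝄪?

The distinct letter names are D#, G#, B, F##. Arranged as a stack of thirds they read G#–B–D#–F##, so G# is the root (a G# minor-major seventh chord).

G#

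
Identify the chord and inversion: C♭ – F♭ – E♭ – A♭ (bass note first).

The pitch classes Cb, Fb, Eb, Ab arrange in thirds as Fb–Ab–Cb–Eb: an Fb major seventh chord.
Cb is the fifth of Fb major seventh; fifth in the bass means second inversion (figured bass 4/3).

Fb major seventh, second inversion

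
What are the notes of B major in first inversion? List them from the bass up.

D#, F#, B

B major is B–D#–F#. First inversion puts the third (D#) in the bass, with the remaining tones above: D#, F#, B.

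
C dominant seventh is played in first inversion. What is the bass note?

E

C dominant seventh is C–E–G–Bb. First inversion places the third in the bass: E.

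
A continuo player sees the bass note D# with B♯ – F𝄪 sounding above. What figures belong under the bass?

The notes D#, B#, F## stack in thirds as B#–D#–F## — a B# minor triad. The bass D# is the third, so this is first inversion: figured 6.

6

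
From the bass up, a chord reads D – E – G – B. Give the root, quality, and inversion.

E minor seventh, third inversion

The pitch classes D, E, G, B arrange in thirds as E–G–B–D: an E minor seventh chord.
D is the seventh of E minor seventh; seventh in the bass means third inversion (figured bass 4/2).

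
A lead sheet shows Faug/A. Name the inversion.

first inversion

Faug/A means F augmented with A in the bass. A is the third of F augmented (F–A–C#), so this is first inversion.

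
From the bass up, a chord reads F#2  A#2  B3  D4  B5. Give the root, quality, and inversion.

The distinct note names are F#, A#, B, D. Stacked in thirds they read B–D–F#–A#, which is a minor-major seventh chord on B.
F# is the fifth of B minor-major seventh; fifth in the bass means second inversion (figured bass 4/3).

B minor-major seventh, second inversion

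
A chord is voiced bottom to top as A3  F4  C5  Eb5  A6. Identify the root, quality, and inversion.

F dominant seventh, first inversion

The distinct note names are A, F, C, Eb. Stacked in thirds they read F–A–C–Eb, which is a dominant seventh chord on F.
A is the third of F dominant seventh; third in the bass means first inversion (figured bass 6/5).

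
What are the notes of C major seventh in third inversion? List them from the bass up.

C major seventh is C–E–G–B. Third inversion puts the seventh (B) in the bass, with the remaining tones above: B, C, E, G.

B, C, E, G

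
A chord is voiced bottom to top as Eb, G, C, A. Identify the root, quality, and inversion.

The distinct note names are Eb, G, C, A. Stacked in thirds they read A–C–Eb–G, which is a half-diminished seventh chord on A.
Eb is the fifth of A half-diminished seventh; fifth in the bass means second inversion (figured bass 4/3).

A half-diminished seventh, second inversion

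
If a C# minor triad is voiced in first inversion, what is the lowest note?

E

In first inversion the third is lowest. For C# minor (C#–E–G#) that is E.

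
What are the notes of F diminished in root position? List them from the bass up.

Spelling F diminished: F–Ab–Cb. In root position the root is bass, giving F, Ab, Cb from the bottom.

F, Ab, Cb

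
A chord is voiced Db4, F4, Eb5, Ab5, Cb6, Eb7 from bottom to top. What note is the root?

Db

The distinct letter names are Db, F, Eb, Ab, Cb. Arranged as a stack of thirds they read Db–F–Ab–Cb–Eb, so Db is the root (a Db dominant ninth chord).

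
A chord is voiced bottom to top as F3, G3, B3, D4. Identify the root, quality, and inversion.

Reducing to letter names: F, G, B, D. These stack in thirds as G–B–D–F — a G dominant seventh chord.
F is the seventh of G dominant seventh; seventh in the bass means third inversion (figured bass 4/2).

G dominant seventh, third inversion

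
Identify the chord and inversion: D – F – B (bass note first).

B diminished, first inversion

The distinct note names are D, F, B. Stacked in thirds they read B–D–F, which is a diminished triad on B.
The lowest note is D, the third of the chord, so this is first inversion (figured bass 6).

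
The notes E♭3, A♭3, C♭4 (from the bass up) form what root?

Reordering Eb, Ab, Cb into stacked thirds gives Ab–Cb–Eb; the bottom of that stack, Ab, is the root.

Ab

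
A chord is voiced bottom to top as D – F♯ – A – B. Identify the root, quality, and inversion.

The pitch classes D, F#, A, B arrange in thirds as B–D–F#–A: a B minor seventh chord.
D is the third of B minor seventh; third in the bass means first inversion (figured bass 6/5).

B minor seventh, first inversion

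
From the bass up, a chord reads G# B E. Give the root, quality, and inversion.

Reducing to letter names: G#, B, E. These stack in thirds as E–G#–B — an E major triad.
With the third (G#) in the bass, the chord is in first inversion (figured bass 6).

E major, first inversion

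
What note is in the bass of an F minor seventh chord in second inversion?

C

In second inversion the fifth is lowest. For F minor seventh (F–Ab–C–Eb) that is C.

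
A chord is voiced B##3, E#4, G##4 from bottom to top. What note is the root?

B##, E#, G## are the tones of an E# augmented triad (E#–G##–B##), making E# the root.

E#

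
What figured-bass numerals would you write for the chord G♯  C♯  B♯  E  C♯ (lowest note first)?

The notes G#, C#, B#, E stack in thirds as C#–E–G#–B# — a C# minor-major seventh chord. The bass G# is the fifth, so this is second inversion: figured 4/3.

4/3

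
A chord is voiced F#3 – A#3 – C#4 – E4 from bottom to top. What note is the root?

The distinct letter names are F#, A#, C#, E. Arranged as a stack of thirds they read F#–A#–C#–E, so F# is the root (an F# dominant seventh chord).

F#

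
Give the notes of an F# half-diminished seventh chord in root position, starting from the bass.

Spelling F# half-diminished seventh: F#–A–C–E. In root position the root is bass, giving F#, A, C, E from the bottom.

F#, A, C, E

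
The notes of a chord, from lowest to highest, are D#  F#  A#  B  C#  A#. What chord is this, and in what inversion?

Reducing to letter names: D#, F#, A#, B, C#. These stack in thirds as B–D#–F#–A#–C# — a B major ninth chord.
D# is the third of B major ninth; third in the bass means first inversion.

B major ninth, first inversion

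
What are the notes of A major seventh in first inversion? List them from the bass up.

The chord tones are A–C#–E–G#. With the third (C#) lowest for first inversion: C#, E, G#, A.

C#, E, G#, A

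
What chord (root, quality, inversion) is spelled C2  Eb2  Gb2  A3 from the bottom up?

A diminished seventh, first inversion

The distinct note names are C, Eb, Gb, A. Stacked in thirds they read A–C–Eb–Gb, which is a diminished seventh chord on A.
C is the third of A diminished seventh; third in the bass means first inversion (figured bass 6/5).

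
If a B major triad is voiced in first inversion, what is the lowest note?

In first inversion the third is lowest. For B major (B–D#–F#) that is D#.

D#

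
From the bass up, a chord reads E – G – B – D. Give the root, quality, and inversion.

E minor seventh, root position

The pitch classes E, G, B, D arrange in thirds as E–G–B–D: an E minor seventh chord.
With the root (E) in the bass, the chord is in root position (figured bass 7).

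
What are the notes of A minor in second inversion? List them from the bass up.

Spelling A minor: A–C–E. In second inversion the fifth is bass, giving E, A, C from the bottom.

E, A, C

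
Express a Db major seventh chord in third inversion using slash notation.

Dbmaj7/C

Third inversion of Db major seventh has the seventh (C) in the bass. As a slash chord: Dbmaj7/C.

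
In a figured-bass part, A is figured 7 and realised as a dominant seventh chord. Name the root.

The figures 7 mean the root of the chord is in the bass. If A is the root of a dominant seventh chord, the root is A (chord tones A–C#–E–G).

A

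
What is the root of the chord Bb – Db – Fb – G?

G

Bb, Db, Fb, G are the tones of a G diminished seventh chord (G–Bb–Db–Fb), making G the root.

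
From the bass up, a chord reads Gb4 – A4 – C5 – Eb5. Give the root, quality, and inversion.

A diminished seventh, third inversion

Reducing to letter names: Gb, A, C, Eb. These stack in thirds as A–C–Eb–Gb — an A diminished seventh chord.
Gb is the seventh of A diminished seventh; seventh in the bass means third inversion (figured bass 4/2).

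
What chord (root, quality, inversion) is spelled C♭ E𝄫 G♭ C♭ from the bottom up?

Cb minor, root position

The distinct note names are Cb, Ebb, Gb. Stacked in thirds they read Cb–Ebb–Gb, which is a minor triad on Cb.
Cb is the root of Cb minor; root in the bass means root position (figured bass 5/3).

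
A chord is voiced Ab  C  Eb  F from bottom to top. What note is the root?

Ab, C, Eb, F are the tones of an F minor seventh chord (F–Ab–C–Eb), making F the root.

F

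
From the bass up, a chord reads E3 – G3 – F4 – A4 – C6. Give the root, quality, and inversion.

F major ninth, third inversion

Reducing to letter names: E, G, F, A, C. These stack in thirds as F–A–C–E–G — an F major ninth chord.
E is the seventh of F major ninth; seventh in the bass means third inversion.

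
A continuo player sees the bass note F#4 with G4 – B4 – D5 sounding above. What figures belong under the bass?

4/2

The notes F#, G, B, D stack in thirds as G–B–D–F# — a G major seventh chord. The bass F# is the seventh, so this is third inversion: figured 4/2.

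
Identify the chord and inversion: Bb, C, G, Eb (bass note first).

Reducing to letter names: Bb, C, G, Eb. These stack in thirds as C–Eb–G–Bb — a C minor seventh chord.
Bb is the seventh of C minor seventh; seventh in the bass means third inversion (figured bass 4/2).

C minor seventh, third inversion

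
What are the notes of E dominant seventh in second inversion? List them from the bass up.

Spelling E dominant seventh: E–G#–B–D. In second inversion the fifth is bass, giving B, D, E, G# from the bottom.

B, D, E, G#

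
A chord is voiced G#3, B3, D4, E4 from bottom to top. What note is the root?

E

Reordering G#, B, D, E into stacked thirds gives E–G#–B–D; the bottom of that stack, E, is the root.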